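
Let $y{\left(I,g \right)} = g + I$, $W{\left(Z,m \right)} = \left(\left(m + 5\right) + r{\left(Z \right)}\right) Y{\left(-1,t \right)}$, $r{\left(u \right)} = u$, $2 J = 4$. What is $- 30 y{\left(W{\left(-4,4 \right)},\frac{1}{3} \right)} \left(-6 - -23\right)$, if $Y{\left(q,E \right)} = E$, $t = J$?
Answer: $-5270$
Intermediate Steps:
$J = 2$ ($J = \frac{1}{2} \cdot 4 = 2$)
$t = 2$
$W{\left(Z,m \right)} = 10 + 2 Z + 2 m$ ($W{\left(Z,m \right)} = \left(\left(m + 5\right) + Z\right) 2 = \left(\left(5 + m\right) + Z\right) 2 = \left(5 + Z + m\right) 2 = 10 + 2 Z + 2 m$)
$y{\left(I,g \right)} = I + g$
$- 30 y{\left(W{\left(-4,4 \right)},\frac{1}{3} \right)} \left(-6 - -23\right) = - 30 \left(\left(10 + 2 \left(-4\right) + 2 \cdot 4\right) + \frac{1}{3}\right) \left(-6 - -23\right) = - 30 \left(\left(10 - 8 + 8\right) + \frac{1}{3}\right) \left(-6 + 23\right) = - 30 \left(10 + \frac{1}{3}\right) 17 = \left(-30\right) \frac{31}{3} \cdot 17 = \left(-310\right) 17 = -5270$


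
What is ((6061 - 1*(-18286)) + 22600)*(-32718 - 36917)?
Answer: -3269154345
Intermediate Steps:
((6061 - 1*(-18286)) + 22600)*(-32718 - 36917) = ((6061 + 18286) + 22600)*(-69635) = (24347 + 22600)*(-69635) = 46947*(-69635) = -3269154345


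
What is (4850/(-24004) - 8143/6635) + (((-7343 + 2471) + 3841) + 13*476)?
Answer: 410554951229/79633270 ≈ 5155.6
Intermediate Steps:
(4850/(-24004) - 8143/6635) + (((-7343 + 2471) + 3841) + 13*476) = (4850*(-1/24004) - 8143*1/6635) + ((-4872 + 3841) + 6188) = (-2425/12002 - 8143/6635) + (-1031 + 6188) = -113822161/79633270 + 5157 = 410554951229/79633270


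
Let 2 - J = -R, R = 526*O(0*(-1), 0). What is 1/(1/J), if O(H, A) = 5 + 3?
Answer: 4210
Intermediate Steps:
O(H, A) = 8
R = 4208 (R = 526*8 = 4208)
J = 4210 (J = 2 - (-1)*4208 = 2 - 1*(-4208) = 2 + 4208 = 4210)
1/(1/J) = 1/(1/4210) = 4210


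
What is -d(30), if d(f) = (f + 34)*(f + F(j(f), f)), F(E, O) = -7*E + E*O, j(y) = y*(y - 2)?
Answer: -1238400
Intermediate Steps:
j(y) = y*(-2 + y)
d(f) = (34 + f)*(f + f*(-7 + f)*(-2 + f)) (d(f) = (f + 34)*(f + (f*(-2 + f))*(-7 + f)) = (34 + f)*(f + f*(-7 + f)*(-2 + f)))
-d(30) = -30*(510 + 30**3 - 291*30 + 25*30**2) = -30*(510 + 27000 - 8730 + 25*900) = -30*(510 + 27000 - 8730 + 22500) = -30*41280 = -1*1238400 = -1238400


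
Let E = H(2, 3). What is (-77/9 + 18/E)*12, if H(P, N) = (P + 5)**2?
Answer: -14444/147 ≈ -98.259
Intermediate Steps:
H(P, N) = (5 + P)**2
E = 49 (E = (5 + 2)**2 = 7**2 = 49)
(-77/9 + 18/E)*12 = (-77/9 + 18/49)*12 = -3611/441*12 = -14444/147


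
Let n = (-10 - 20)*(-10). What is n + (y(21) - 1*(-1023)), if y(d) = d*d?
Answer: 1764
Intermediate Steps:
y(d) = d**2
n = 300 (n = -30*(-10) = 300)
n + (y(21) - 1*(-1023)) = 300 + (21**2 - 1*(-1023)) = 300 + (441 + 1023) = 300 + 1464 = 1764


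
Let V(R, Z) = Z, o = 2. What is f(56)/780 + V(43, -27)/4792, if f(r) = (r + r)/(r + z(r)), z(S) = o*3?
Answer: -96127/28967640 ≈ -0.0033184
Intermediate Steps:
z(S) = 6 (z(S) = 2*3 = 6)
f(r) = 2*r/(6 + r) (f(r) = (r + r)/(r + 6) = (2*r)/(6 + r) = 2*r/(6 + r))
f(56)/780 + V(43, -27)/4792 = (2*56/(6 + 56))/780 - 27/4792 = (2*56/62)*(1/780) - 27*1/4792 = (2*56*(1/62))*(1/780) - 27/4792 = (56/31)*(1/780) - 27/4792 = 14/6045 - 27/4792 = -96127/28967640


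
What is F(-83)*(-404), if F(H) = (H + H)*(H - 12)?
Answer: -6371080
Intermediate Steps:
F(H) = 2*H*(-12 + H) (F(H) = (2*H)*(-12 + H) = 2*H*(-12 + H))
F(-83)*(-404) = (2*(-83)*(-12 - 83))*(-404) = (2*(-83)*(-95))*(-404) = 15770*(-404) = -6371080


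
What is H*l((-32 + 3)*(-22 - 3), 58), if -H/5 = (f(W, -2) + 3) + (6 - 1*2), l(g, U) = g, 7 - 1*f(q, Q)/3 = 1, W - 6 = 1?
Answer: -90625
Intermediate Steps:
W = 7 (W = 6 + 1 = 7)
f(q, Q) = 18 (f(q, Q) = 21 - 3*1 = 21 - 3 = 18)
H = -125 (H = -5*((18 + 3) + (6 - 1*2)) = -5*(21 + (6 - 2)) = -5*(21 + 4) = -5*25 = -125)
H*l((-32 + 3)*(-22 - 3), 58) = -125*(-32 + 3)*(-22 - 3) = -(-3625)*(-25) = -125*725 = -90625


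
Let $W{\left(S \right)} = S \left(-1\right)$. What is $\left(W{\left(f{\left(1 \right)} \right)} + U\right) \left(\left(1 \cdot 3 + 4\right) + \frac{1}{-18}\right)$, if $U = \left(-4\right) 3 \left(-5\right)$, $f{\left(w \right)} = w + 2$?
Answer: $\frac{2375}{6} \approx 395.83$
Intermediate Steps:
$f{\left(w \right)} = 2 + w$
$W{\left(S \right)} = - S$
$U = 60$ ($U = \left(-12\right) \left(-5\right) = 60$)
$\left(W{\left(f{\left(1 \right)} \right)} + U\right) \left(\left(1 \cdot 3 + 4\right) + \frac{1}{-18}\right) = \left(- (2 + 1) + 60\right) \left(\left(1 \cdot 3 + 4\right) + \frac{1}{-18}\right) = \left(\left(-1\right) 3 + 60\right) \left(\left(3 + 4\right) - \frac{1}{18}\right) = \left(-3 + 60\right) \left(7 - \frac{1}{18}\right) = 57 \cdot \frac{125}{18} = \frac{2375}{6}$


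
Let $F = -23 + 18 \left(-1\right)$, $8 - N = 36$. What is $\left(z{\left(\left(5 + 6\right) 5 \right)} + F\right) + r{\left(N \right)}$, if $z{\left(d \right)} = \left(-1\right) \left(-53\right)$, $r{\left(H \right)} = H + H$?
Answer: $-44$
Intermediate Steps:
$N = -28$ ($N = 8 - 36 = -28$)
$F = -41$ ($F = -23 - 18 = -41$)
$r{\left(H \right)} = 2 H$
$z{\left(d \right)} = 53$
$\left(z{\left(\left(5 + 6\right) 5 \right)} + F\right) + r{\left(N \right)} = \left(53 - 41\right) + 2 \left(-28\right) = 12 - 56 = -44$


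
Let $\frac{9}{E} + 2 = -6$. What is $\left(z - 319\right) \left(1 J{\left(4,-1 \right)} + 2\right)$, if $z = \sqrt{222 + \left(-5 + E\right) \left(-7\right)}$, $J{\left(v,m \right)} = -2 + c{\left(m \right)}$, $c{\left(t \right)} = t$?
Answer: $319 - \frac{\sqrt{4238}}{4} \approx 302.73$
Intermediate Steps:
$E = - \frac{9}{8}$ ($E = \frac{9}{-2 - 6} = \frac{9}{-8} = 9 \left(- \frac{1}{8}\right) = - \frac{9}{8} \approx -1.125$)
$J{\left(v,m \right)} = -2 + m$
$z = \frac{\sqrt{4238}}{4}$ ($z = \sqrt{222 + \left(-5 - \frac{9}{8}\right) \left(-7\right)} = \sqrt{222 - - \frac{343}{8}} = \sqrt{222 + \frac{343}{8}} = \sqrt{\frac{2119}{8}} = \frac{\sqrt{4238}}{4} \approx 16.275$)
$\left(z - 319\right) \left(1 J{\left(4,-1 \right)} + 2\right) = \left(\frac{\sqrt{4238}}{4} - 319\right) \left(1 \left(-2 - 1\right) + 2\right) = \left(-319 + \frac{\sqrt{4238}}{4}\right) \left(1 \left(-3\right) + 2\right) = \left(-319 + \frac{\sqrt{4238}}{4}\right) \left(-3 + 2\right) = \left(-319 + \frac{\sqrt{4238}}{4}\right) \left(-1\right) = 319 - \frac{\sqrt{4238}}{4}$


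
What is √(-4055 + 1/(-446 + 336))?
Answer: I*√49065610/110 ≈ 63.679*I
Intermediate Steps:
√(-4055 + 1/(-446 + 336)) = √(-4055 + 1/(-110)) = √(-4055 - 1/110) = √(-446051/110) = I*√49065610/110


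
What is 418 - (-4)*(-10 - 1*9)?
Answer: 342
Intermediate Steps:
418 - (-4)*(-10 - 1*9) = 418 - (-4)*(-10 - 9) = 418 - (-4)*(-19) = 418 - 1*76 = 418 - 76 = 342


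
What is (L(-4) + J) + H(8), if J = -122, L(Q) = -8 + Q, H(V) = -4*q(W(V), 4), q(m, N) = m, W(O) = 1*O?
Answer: -166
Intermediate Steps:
W(O) = O
H(V) = -4*V
(L(-4) + J) + H(8) = ((-8 - 4) - 122) - 4*8 = (-12 - 122) - 32 = -134 - 32 = -166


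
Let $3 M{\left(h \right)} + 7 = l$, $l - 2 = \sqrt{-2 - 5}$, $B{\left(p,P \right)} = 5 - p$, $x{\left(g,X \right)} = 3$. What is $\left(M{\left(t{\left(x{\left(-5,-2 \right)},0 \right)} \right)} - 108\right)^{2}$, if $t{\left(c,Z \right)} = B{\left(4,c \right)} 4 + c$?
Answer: $\frac{\left(329 - i \sqrt{7}\right)^{2}}{9} \approx 12026.0 - 193.43 i$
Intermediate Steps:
$l = 2 + i \sqrt{7}$ ($l = 2 + \sqrt{-2 - 5} = 2 + \sqrt{-7} = 2 + i \sqrt{7} \approx 2.0 + 2.6458 i$)
$t{\left(c,Z \right)} = 4 + c$ ($t{\left(c,Z \right)} = \left(5 - 4\right) 4 + c = 1 \cdot 4 + c = 4 + c$)
$M{\left(h \right)} = - \frac{5}{3} + \frac{i \sqrt{7}}{3}$ ($M{\left(h \right)} = - \frac{7}{3} + \frac{2 + i \sqrt{7}}{3} = - \frac{7}{3} + \left(\frac{2}{3} + \frac{i \sqrt{7}}{3}\right) = - \frac{5}{3} + \frac{i \sqrt{7}}{3}$)
$\left(M{\left(t{\left(x{\left(-5,-2 \right)},0 \right)} \right)} - 108\right)^{2} = \left(\left(- \frac{5}{3} + \frac{i \sqrt{7}}{3}\right) - 108\right)^{2} = \left(- \frac{329}{3} + \frac{i \sqrt{7}}{3}\right)^{2}$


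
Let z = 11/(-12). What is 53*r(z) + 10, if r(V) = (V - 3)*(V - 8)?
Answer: 267977/144 ≈ 1861.0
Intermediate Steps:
z = -11/12 (z = 11*(-1/12) = -11/12 ≈ -0.91667)
r(V) = (-8 + V)*(-3 + V) (r(V) = (-3 + V)*(-8 + V) = (-8 + V)*(-3 + V))
53*r(z) + 10 = 53*(24 + (-11/12)**2 - 11*(-11/12)) + 10 = 53*(24 + 121/144 + 121/12) + 10 = 53*(5029/144) + 10 = 266537/144 + 10 = 267977/144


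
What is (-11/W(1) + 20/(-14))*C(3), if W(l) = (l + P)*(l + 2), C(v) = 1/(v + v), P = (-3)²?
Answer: -377/1260 ≈ -0.29921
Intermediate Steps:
P = 9
C(v) = 1/(2*v)
W(l) = (2 + l)*(9 + l) (W(l) = (l + 9)*(l + 2) = (9 + l)*(2 + l) = (2 + l)*(9 + l))
(-11/W(1) + 20/(-14))*C(3) = (-11/(18 + 1² + 11*1) + 20/(-14))*((½)/3) = (-11/(18 + 1 + 11) + 20*(-1/14))*((½)*(⅓)) = (-11/30 - 10/7)*(⅙) = -377/210*⅙ = -377/1260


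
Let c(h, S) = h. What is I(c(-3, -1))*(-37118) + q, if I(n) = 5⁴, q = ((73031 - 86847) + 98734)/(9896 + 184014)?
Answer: -2249234763791/96955 ≈ -2.3199e+7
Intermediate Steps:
q = 42459/96955 (q = (-13816 + 98734)/193910 = 84918*(1/193910) = 42459/96955 ≈ 0.43792)
I(n) = 625
I(c(-3, -1))*(-37118) + q = 625*(-37118) + 42459/96955 = -23198750 + 42459/96955 = -2249234763791/96955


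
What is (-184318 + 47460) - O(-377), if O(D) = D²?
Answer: -278987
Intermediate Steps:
(-184318 + 47460) - O(-377) = (-184318 + 47460) - 1*(-377)² = -136858 - 1*142129 = -136858 - 142129 = -278987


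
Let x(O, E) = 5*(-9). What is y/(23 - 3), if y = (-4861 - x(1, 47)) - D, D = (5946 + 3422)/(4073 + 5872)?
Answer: -11976122/49725 ≈ -240.85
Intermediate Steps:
x(O, E) = -45
D = 9368/9945 ≈ 0.94198
y = -47904488/9945 (y = (-4861 - 1*(-45)) - 1*9368/9945 = (-4861 + 45) - 9368/9945 = -4816 - 9368/9945 = -47904488/9945 ≈ -4816.9)
y/(23 - 3) = -47904488/9945/(23 - 3) = -47904488/9945/20 = (1/20)*(-47904488/9945) = -11976122/49725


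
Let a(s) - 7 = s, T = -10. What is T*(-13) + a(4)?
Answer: 141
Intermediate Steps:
a(s) = 7 + s
T*(-13) + a(4) = -10*(-13) + (7 + 4) = 130 + 11 = 141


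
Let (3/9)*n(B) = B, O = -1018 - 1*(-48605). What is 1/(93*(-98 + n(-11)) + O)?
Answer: 1/35404 ≈ 2.8245e-5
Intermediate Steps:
O = 47587 (O = -1018 + 48605 = 47587)
n(B) = 3*B
1/(93*(-98 + n(-11)) + O) = 1/(93*(-98 + 3*(-11)) + 47587) = 1/(93*(-98 - 33) + 47587) = 1/(93*(-131) + 47587) = 1/(-12183 + 47587) = 1/35404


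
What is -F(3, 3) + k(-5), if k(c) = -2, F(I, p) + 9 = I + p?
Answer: 1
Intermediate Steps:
F(I, p) = -9 + I + p (F(I, p) = -9 + (I + p) = -9 + I + p)
-F(3, 3) + k(-5) = -(-9 + 3 + 3) - 2 = -1*(-3) - 2 = 3 - 2 = 1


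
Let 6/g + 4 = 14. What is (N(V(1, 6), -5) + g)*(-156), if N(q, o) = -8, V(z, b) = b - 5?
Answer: 5772/5 ≈ 1154.4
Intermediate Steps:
g = ⅗ (g = 6/(-4 + 14) = 6/10 = 6*(⅒) = ⅗ ≈ 0.60000)
V(z, b) = -5 + b
(N(V(1, 6), -5) + g)*(-156) = (-8 + ⅗)*(-156) = -37/5*(-156) = 5772/5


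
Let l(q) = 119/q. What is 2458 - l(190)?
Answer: 466901/190 ≈ 2457.4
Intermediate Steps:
2458 - l(190) = 2458 - 119/190 = 466901/190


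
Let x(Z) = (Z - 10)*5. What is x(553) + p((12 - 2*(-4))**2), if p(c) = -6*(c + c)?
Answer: -2085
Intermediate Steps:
x(Z) = -50 + 5*Z (x(Z) = (-10 + Z)*5 = -50 + 5*Z)
p(c) = -12*c
x(553) + p((12 - 2*(-4))**2) = (-50 + 5*553) - 12*(12 - 2*(-4))**2 = (-50 + 2765) - 12*(12 + 8)**2 = 2715 - 12*20**2 = 2715 - 12*400 = 2715 - 4800 = -2085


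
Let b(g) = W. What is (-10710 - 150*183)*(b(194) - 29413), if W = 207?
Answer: 1114500960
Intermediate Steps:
b(g) = 207
(-10710 - 150*183)*(b(194) - 29413) = (-10710 - 150*183)*(207 - 29413) = (-10710 - 27450)*(-29206) = -38160*(-29206) = 1114500960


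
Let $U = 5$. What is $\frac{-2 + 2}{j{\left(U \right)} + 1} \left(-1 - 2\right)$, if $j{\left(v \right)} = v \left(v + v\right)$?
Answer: $0$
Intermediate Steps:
$j{\left(v \right)} = 2 v^{2}$ ($j{\left(v \right)} = v 2 v = 2 v^{2}$)
$\frac{-2 + 2}{j{\left(U \right)} + 1} \left(-1 - 2\right) = \frac{-2 + 2}{2 \cdot 5^{2} + 1} \left(-1 - 2\right) = \frac{0}{2 \cdot 25 + 1} \left(-3\right) = \frac{0}{50 + 1} \left(-3\right) = \frac{0}{51} \left(-3\right) = 0 \cdot \frac{1}{51} \left(-3\right) = 0 \left(-3\right) = 0$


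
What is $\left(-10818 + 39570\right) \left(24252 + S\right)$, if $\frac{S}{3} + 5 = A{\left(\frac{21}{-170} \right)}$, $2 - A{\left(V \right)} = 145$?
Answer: $684527616$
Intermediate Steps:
$A{\left(V \right)} = -143$ ($A{\left(V \right)} = 2 - 145 = -143$)
$S = -444$ ($S = -15 + 3 \left(-143\right) = -15 - 429 = -444$)
$\left(-10818 + 39570\right) \left(24252 + S\right) = \left(-10818 + 39570\right) \left(24252 - 444\right) = 28752 \cdot 23808 = 684527616$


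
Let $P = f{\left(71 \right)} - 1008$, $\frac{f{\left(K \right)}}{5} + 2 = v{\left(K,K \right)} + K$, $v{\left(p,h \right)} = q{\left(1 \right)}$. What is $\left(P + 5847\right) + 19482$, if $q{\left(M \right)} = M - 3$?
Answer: $24656$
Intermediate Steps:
$q{\left(M \right)} = -3 + M$ ($q{\left(M \right)} = M - 3 = -3 + M$)
$v{\left(p,h \right)} = -2$ ($v{\left(p,h \right)} = -3 + 1 = -2$)
$f{\left(K \right)} = -20 + 5 K$ ($f{\left(K \right)} = -10 + 5 \left(-2 + K\right) = -10 + \left(-10 + 5 K\right) = -20 + 5 K$)
$P = -673$ ($P = \left(-20 + 5 \cdot 71\right) - 1008 = \left(-20 + 355\right) - 1008 = 335 - 1008 = -673$)
$\left(P + 5847\right) + 19482 = \left(-673 + 5847\right) + 19482 = 5174 + 19482 = 24656$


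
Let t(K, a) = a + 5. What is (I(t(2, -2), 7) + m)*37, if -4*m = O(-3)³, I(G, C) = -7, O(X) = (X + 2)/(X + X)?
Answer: -223813/864 ≈ -259.04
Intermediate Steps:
O(X) = (2 + X)/(2*X) (O(X) = (2 + X)/((2*X)) = (2 + X)*(1/(2*X)) = (2 + X)/(2*X))
t(K, a) = 5 + a
m = -1/864 (m = -(-(2 - 3)³/216)/4 = -((½)*(-⅓)*(-1))³/4 = -(⅙)³/4 = -¼*1/216 = -1/864 ≈ -0.0011574)
(I(t(2, -2), 7) + m)*37 = (-7 - 1/864)*37 = -6049/864*37 = -223813/864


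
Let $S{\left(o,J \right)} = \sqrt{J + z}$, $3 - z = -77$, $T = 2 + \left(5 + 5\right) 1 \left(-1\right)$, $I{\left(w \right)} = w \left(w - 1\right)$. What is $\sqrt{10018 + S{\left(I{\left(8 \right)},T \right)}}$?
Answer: $\sqrt{10018 + 6 \sqrt{2}} \approx 100.13$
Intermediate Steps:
$I{\left(w \right)} = w \left(-1 + w\right)$
$T = -8$ ($T = 2 + 10 \cdot 1 \left(-1\right) = 2 + 10 \left(-1\right) = 2 - 10 = -8$)
$z = 80$ ($z = 3 - -77 = 3 + 77 = 80$)
$S{\left(o,J \right)} = \sqrt{80 + J}$ ($S{\left(o,J \right)} = \sqrt{J + 80} = \sqrt{80 + J}$)
$\sqrt{10018 + S{\left(I{\left(8 \right)},T \right)}} = \sqrt{10018 + \sqrt{80 - 8}} = \sqrt{10018 + \sqrt{72}} = \sqrt{10018 + 6 \sqrt{2}}$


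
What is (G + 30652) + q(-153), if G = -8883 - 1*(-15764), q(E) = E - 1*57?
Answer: 37323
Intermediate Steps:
q(E) = -57 + E (q(E) = E - 57 = -57 + E)
G = 6881 (G = -8883 + 15764 = 6881)
(G + 30652) + q(-153) = (6881 + 30652) + (-57 - 153) = 37533 - 210 = 37323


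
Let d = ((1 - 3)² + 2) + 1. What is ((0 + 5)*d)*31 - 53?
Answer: 1032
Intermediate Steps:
d = 7 (d = ((-2)² + 2) + 1 = (4 + 2) + 1 = 6 + 1 = 7)
((0 + 5)*d)*31 - 53 = ((0 + 5)*7)*31 - 53 = (5*7)*31 - 53 = 35*31 - 53 = 1085 - 53 = 1032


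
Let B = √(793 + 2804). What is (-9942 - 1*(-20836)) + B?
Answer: 10894 + √3597 ≈ 10954.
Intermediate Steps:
B = √3597 ≈ 59.975
(-9942 - 1*(-20836)) + B = (-9942 - 1*(-20836)) + √3597 = (-9942 + 20836) + √3597 = 10894 + √3597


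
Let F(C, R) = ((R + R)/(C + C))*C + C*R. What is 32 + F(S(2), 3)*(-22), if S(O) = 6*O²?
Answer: -1618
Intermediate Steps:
F(C, R) = R + C*R (F(C, R) = ((2*R)/((2*C)))*C + C*R = ((2*R)*(1/(2*C)))*C + C*R = (R/C)*C + C*R = R + C*R)
32 + F(S(2), 3)*(-22) = 32 + (3*(1 + 6*2²))*(-22) = 32 + (3*(1 + 6*4))*(-22) = 32 + (3*(1 + 24))*(-22) = 32 + (3*25)*(-22) = 32 + 75*(-22) = 32 - 1650 = -1618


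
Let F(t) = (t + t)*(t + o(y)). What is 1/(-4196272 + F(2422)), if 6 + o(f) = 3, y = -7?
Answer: 1/7521364 ≈ 1.3295e-7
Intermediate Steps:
o(f) = -3 (o(f) = -6 + 3 = -3)
F(t) = 2*t*(-3 + t) (F(t) = (t + t)*(t - 3) = (2*t)*(-3 + t) = 2*t*(-3 + t))
1/(-4196272 + F(2422)) = 1/(-4196272 + 2*2422*(-3 + 2422)) = 1/(-4196272 + 2*2422*2419) = 1/(-4196272 + 11717636) = 1/7521364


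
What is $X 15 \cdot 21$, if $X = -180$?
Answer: $-56700$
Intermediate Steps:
$X 15 \cdot 21 = - 180 \cdot 15 \cdot 21 = \left(-180\right) 315 = -56700$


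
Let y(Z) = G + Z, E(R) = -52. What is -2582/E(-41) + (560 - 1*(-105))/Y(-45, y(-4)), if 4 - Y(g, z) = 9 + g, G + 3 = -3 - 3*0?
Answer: 6893/104 ≈ 66.279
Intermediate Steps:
G = -6 (G = -3 + (-3 - 3*0) = -3 + (-3 + 0) = -3 - 3 = -6)
y(Z) = -6 + Z
Y(g, z) = -5 - g (Y(g, z) = 4 - (9 + g) = 4 + (-9 - g) = -5 - g)
-2582/E(-41) + (560 - 1*(-105))/Y(-45, y(-4)) = -2582/(-52) + (560 - 1*(-105))/(-5 - 1*(-45)) = -2582*(-1/52) + (560 + 105)/(-5 + 45) = 1291/26 + 665/40 = 1291/26 + 665*(1/40) = 1291/26 + 133/8 = 6893/104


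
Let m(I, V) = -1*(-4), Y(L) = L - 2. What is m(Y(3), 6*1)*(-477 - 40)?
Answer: -2068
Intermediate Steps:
Y(L) = -2 + L
m(I, V) = 4
m(Y(3), 6*1)*(-477 - 40) = 4*(-477 - 40) = 4*(-517) = -2068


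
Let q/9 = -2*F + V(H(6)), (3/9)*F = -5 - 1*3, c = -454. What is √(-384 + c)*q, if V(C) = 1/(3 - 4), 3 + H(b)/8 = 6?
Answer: 423*I*√838 ≈ 12245.0*I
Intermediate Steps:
H(b) = 24 (H(b) = -24 + 8*6 = -24 + 48 = 24)
F = -24 (F = 3*(-5 - 1*3) = 3*(-5 - 3) = 3*(-8) = -24)
V(C) = -1 (V(C) = 1/(-1) = -1)
q = 423 (q = 9*(-2*(-24) - 1) = 9*(48 - 1) = 9*47 = 423)
√(-384 + c)*q = √(-384 - 454)*423 = √(-838)*423 = (I*√838)*423 = 423*I*√838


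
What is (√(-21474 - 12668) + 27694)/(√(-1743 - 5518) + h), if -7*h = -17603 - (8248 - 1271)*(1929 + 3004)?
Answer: (27694 + I*√34142)/(34435144/7 + I*√7261) ≈ 0.0056297 + 3.7464e-5*I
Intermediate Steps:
h = 34435144/7 (h = -(-17603 - (8248 - 1271)*(1929 + 3004))/7 = -(-17603 - 6977*4933)/7 = -(-17603 - 1*34417541)/7 = -(-17603 - 34417541)/7 = -⅐*(-34435144) = 34435144/7 ≈ 4.9193e+6)
(√(-21474 - 12668) + 27694)/(√(-1743 - 5518) + h) = (√(-21474 - 12668) + 27694)/(√(-1743 - 5518) + 34435144/7) = (√(-34142) + 27694)/(√(-7261) + 34435144/7) = (I*√34142 + 27694)/(I*√7261 + 34435144/7) = (27694 + I*√34142)/(34435144/7 + I*√7261)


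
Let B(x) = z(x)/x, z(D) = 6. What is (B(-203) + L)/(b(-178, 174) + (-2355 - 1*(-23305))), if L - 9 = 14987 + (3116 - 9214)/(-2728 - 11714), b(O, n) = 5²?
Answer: 758022661/1060223325 ≈ 0.71496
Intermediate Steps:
b(O, n) = 25
B(x) = 6/x
L = 108289165/7221 (L = 9 + (14987 + (3116 - 9214)/(-2728 - 11714)) = 9 + (14987 - 6098/(-14442)) = 9 + (14987 - 6098*(-1/14442)) = 9 + (14987 + 3049/7221) = 9 + 108224176/7221 = 108289165/7221 ≈ 14996.)
(B(-203) + L)/(b(-178, 174) + (-2355 - 1*(-23305))) = (6/(-203) + 108289165/7221)/(25 + (-2355 - 1*(-23305))) = (6*(-1/203) + 108289165/7221)/(25 + (-2355 + 23305)) = (-6/203 + 108289165/7221)/(25 + 20950) = (758022661/50547)/20975 = (758022661/50547)*(1/20975) = 758022661/1060223325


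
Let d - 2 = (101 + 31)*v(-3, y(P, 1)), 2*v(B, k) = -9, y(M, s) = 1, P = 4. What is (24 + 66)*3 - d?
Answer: 862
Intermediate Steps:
v(B, k) = -9/2 (v(B, k) = (1/2)*(-9) = -9/2)
d = -592 (d = 2 + (101 + 31)*(-9/2) = 2 + 132*(-9/2) = 2 - 594 = -592)
(24 + 66)*3 - d = (24 + 66)*3 - 1*(-592) = 90*3 + 592 = 270 + 592 = 862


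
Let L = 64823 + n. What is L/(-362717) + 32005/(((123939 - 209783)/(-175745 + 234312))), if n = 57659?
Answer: -679900619825503/31137078148 ≈ -21836.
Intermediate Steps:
L = 122482 (L = 64823 + 57659 = 122482)
L/(-362717) + 32005/(((123939 - 209783)/(-175745 + 234312))) = 122482/(-362717) + 32005/(((123939 - 209783)/(-175745 + 234312))) = 122482*(-1/362717) + 32005/((-85844/58567)) = -122482/362717 + 32005/((-85844*1/58567)) = -122482/362717 + 32005/(-85844/58567) = -122482/362717 + 32005*(-58567/85844) = -122482/362717 - 1874436835/85844 = -679900619825503/31137078148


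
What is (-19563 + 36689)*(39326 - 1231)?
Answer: 652414970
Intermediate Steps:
(-19563 + 36689)*(39326 - 1231) = 17126*38095 = 652414970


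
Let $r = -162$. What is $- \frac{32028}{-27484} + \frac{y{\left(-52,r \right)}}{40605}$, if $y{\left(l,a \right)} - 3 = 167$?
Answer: $\frac{65258461}{55799391} \approx 1.1695$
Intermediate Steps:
$y{\left(l,a \right)} = 170$ ($y{\left(l,a \right)} = 3 + 167 = 170$)
$- \frac{32028}{-27484} + \frac{y{\left(-52,r \right)}}{40605} = - \frac{32028}{-27484} + \frac{170}{40605} = \left(-32028\right) \left(- \frac{1}{27484}\right) + 170 \cdot \frac{1}{40605} = \frac{8007}{6871} + \frac{34}{8121} = \frac{65258461}{55799391}$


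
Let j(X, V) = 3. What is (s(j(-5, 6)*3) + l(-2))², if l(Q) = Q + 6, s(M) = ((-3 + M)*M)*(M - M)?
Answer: 16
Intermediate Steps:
s(M) = 0 (s(M) = (M*(-3 + M))*0 = 0)
l(Q) = 6 + Q
(s(j(-5, 6)*3) + l(-2))² = (0 + (6 - 2))² = (0 + 4)² = 4² = 16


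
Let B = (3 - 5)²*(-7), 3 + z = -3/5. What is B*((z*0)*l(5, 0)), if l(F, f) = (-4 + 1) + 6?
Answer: 0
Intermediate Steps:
l(F, f) = 3 (l(F, f) = -3 + 6 = 3)
z = -18/5 (z = -3 - 3/5 = -3 - 3*⅕ = -3 - ⅗ = -18/5 ≈ -3.6000)
B = -28 (B = (-2)²*(-7) = 4*(-7) = -28)
B*((z*0)*l(5, 0)) = -28*(-18/5*0)*3 = -0*3 = -28*0 = 0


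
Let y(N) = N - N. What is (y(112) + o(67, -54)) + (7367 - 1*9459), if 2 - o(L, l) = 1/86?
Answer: -179741/86 ≈ -2090.0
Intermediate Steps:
o(L, l) = 171/86 (o(L, l) = 2 - 1/86 = 171/86)
y(N) = 0
(y(112) + o(67, -54)) + (7367 - 1*9459) = (0 + 171/86) + (7367 - 1*9459) = 171/86 + (7367 - 9459) = 171/86 - 2092 = -179741/86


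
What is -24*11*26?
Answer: -6864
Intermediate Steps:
-24*11*26 = -264*26 = -6864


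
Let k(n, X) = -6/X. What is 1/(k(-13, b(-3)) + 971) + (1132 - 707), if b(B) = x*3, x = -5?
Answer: 2064230/4857 ≈ 425.00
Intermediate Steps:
b(B) = -15 (b(B) = -5*3 = -15)
1/(k(-13, b(-3)) + 971) + (1132 - 707) = 1/(-6/(-15) + 971) + (1132 - 707) = 1/(-6*(-1/15) + 971) + 425 = 1/(⅖ + 971) + 425 = 1/(4857/5) + 425 = 5/4857 + 425 = 2064230/4857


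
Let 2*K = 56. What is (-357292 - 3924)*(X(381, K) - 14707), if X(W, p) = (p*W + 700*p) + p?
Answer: -5630996224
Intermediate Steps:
K = 28 (K = (½)*56 = 28)
X(W, p) = 701*p + W*p (X(W, p) = (W*p + 700*p) + p = (700*p + W*p) + p = 701*p + W*p)
(-357292 - 3924)*(X(381, K) - 14707) = (-357292 - 3924)*(28*(701 + 381) - 14707) = -361216*(28*1082 - 14707) = -361216*(30296 - 14707) = -361216*15589 = -5630996224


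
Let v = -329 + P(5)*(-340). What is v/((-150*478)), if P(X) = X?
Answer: 2029/71700 ≈ 0.028298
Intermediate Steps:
v = -2029 (v = -329 + 5*(-340) = -329 - 1700 = -2029)
v/((-150*478)) = -2029/((-150*478)) = -2029/(-71700) = -2029*(-1/71700) = 2029/71700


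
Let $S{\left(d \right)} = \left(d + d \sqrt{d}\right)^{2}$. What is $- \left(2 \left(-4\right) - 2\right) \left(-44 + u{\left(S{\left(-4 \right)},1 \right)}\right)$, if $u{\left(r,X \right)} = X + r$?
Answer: $-910 + 640 i \approx -910.0 + 640.0 i$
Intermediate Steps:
$S{\left(d \right)} = \left(d + d^{\frac{3}{2}}\right)^{2}$
$- \left(2 \left(-4\right) - 2\right) \left(-44 + u{\left(S{\left(-4 \right)},1 \right)}\right) = - \left(2 \left(-4\right) - 2\right) \left(-44 + \left(1 + \left(-4 + \left(-4\right)^{\frac{3}{2}}\right)^{2}\right)\right) = - \left(-8 - 2\right) \left(-44 + \left(1 + \left(-4 - 8 i\right)^{2}\right)\right) = - \left(-10\right) \left(-43 + \left(-4 - 8 i\right)^{2}\right) = - (430 - 10 \left(-4 - 8 i\right)^{2}) = -430 + 10 \left(-4 - 8 i\right)^{2}$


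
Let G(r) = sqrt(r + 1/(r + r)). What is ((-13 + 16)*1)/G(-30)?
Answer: -6*I*sqrt(27015)/1801 ≈ -0.54757*I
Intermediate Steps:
G(r) = sqrt(r + 1/(2*r))
((-13 + 16)*1)/G(-30) = ((-13 + 16)*1)/((sqrt(2/(-30) + 4*(-30))/2)) = (3*1)/((sqrt(2*(-1/30) - 120)/2)) = 3/((sqrt(-1/15 - 120)/2)) = 3/((sqrt(-1801/15)/2)) = 3/(((I*sqrt(27015)/15)/2)) = 3/((I*sqrt(27015)/30)) = 3*(-2*I*sqrt(27015)/1801) = -6*I*sqrt(27015)/1801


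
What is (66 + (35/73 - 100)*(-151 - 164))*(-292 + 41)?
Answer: -575616543/73 ≈ -7.8852e+6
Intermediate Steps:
(66 + (35/73 - 100)*(-151 - 164))*(-292 + 41) = (66 + (35*(1/73) - 100)*(-315))*(-251) = (66 + (35/73 - 100)*(-315))*(-251) = (66 - 7265/73*(-315))*(-251) = (66 + 2288475/73)*(-251) = (2293293/73)*(-251) = -575616543/73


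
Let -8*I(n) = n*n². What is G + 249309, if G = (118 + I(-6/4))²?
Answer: 1078610905/4096 ≈ 2.6333e+5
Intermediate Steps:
I(n) = -n³/8 (I(n) = -n*n²/8 = -n³/8)
G = 57441241/4096 (G = (118 - (-6/4)³/8)² = (118 - (-6*¼)³/8)² = (118 - (-3/2)³/8)² = (118 - ⅛*(-27/8))² = (118 + 27/64)² = (7579/64)² = 57441241/4096 ≈ 14024.)
G + 249309 = 57441241/4096 + 249309 = 1078610905/4096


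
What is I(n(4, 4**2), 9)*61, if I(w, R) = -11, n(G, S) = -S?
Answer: -671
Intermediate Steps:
I(n(4, 4**2), 9)*61 = -11*61 = -671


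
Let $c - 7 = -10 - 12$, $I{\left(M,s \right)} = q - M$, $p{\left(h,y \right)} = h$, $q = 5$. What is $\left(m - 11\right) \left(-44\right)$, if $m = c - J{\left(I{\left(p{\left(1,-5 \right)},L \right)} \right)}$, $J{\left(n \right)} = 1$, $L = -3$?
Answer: $1188$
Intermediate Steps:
$I{\left(M,s \right)} = 5 - M$
$c = -15$ ($c = 7 - 22 = -15$)
$m = -16$ ($m = -15 - 1 = -16$)
$\left(m - 11\right) \left(-44\right) = \left(-16 - 11\right) \left(-44\right) = \left(-27\right) \left(-44\right) = 1188$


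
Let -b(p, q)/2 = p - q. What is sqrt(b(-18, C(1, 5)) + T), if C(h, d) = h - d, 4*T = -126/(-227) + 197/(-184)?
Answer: sqrt(48622974602)/41768 ≈ 5.2793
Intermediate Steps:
T = -21535/167072 (T = (-126/(-227) + 197/(-184))/4 = (-126*(-1/227) + 197*(-1/184))/4 = (126/227 - 197/184)/4 = (1/4)*(-21535/41768) = -21535/167072 ≈ -0.12890)
b(p, q) = -2*p + 2*q (b(p, q) = -2*(p - q) = -2*p + 2*q)
sqrt(b(-18, C(1, 5)) + T) = sqrt((-2*(-18) + 2*(1 - 1*5)) - 21535/167072) = sqrt((36 + 2*(1 - 5)) - 21535/167072) = sqrt((36 + 2*(-4)) - 21535/167072) = sqrt((36 - 8) - 21535/167072) = sqrt(28 - 21535/167072) = sqrt(4656481/167072) = sqrt(48622974602)/41768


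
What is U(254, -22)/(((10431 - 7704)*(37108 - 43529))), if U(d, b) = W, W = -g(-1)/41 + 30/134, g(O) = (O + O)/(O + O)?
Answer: -548/48100154049 ≈ -1.1393e-8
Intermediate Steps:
g(O) = 1 (g(O) = (2*O)/((2*O)) = (2*O)*(1/(2*O)) = 1)
W = 548/2747 (W = -1*1/41 + 30/134 = -1*1/41 + 30*(1/134) = -1/41 + 15/67 = 548/2747 ≈ 0.19949)
U(d, b) = 548/2747
U(254, -22)/(((10431 - 7704)*(37108 - 43529))) = 548/(2747*(((10431 - 7704)*(37108 - 43529)))) = 548/(2747*((2727*(-6421)))) = (548/2747)/(-17510067) = (548/2747)*(-1/17510067) = -548/48100154049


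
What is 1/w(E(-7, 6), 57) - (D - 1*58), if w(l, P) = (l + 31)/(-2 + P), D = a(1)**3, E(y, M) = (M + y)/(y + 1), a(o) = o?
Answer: 999/17 ≈ 58.765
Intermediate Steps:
E(y, M) = (M + y)/(1 + y)
D = 1 (D = 1**3 = 1)
w(l, P) = (31 + l)/(-2 + P)
1/w(E(-7, 6), 57) - (D - 1*58) = 1/((31 + (6 - 7)/(1 - 7))/(-2 + 57)) - (1 - 1*58) = 1/((31 - 1/(-6))/55) - (1 - 58) = 1/((31 - 1/6*(-1))/55) - 1*(-57) = 1/((31 + 1/6)/55) + 57 = 1/((1/55)*(187/6)) + 57 = 1/(17/30) + 57 = 30/17 + 57 = 999/17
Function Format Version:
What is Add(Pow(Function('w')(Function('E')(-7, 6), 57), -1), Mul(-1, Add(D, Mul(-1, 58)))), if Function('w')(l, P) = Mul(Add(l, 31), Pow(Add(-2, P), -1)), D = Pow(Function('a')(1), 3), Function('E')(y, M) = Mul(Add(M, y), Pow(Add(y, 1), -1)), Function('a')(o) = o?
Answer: Rational(999, 17) ≈ 58.765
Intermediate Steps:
Function('E')(y, M) = Mul(Pow(Add(1, y), -1), Add(M, y)) (Function('E')(y, M) = Mul(Add(M, y), Pow(Add(1, y), -1)) = Mul(Pow(Add(1, y), -1), Add(M, y)))
D = 1 (D = Pow(1, 3) = 1)
Function('w')(l, P) = Mul(Pow(Add(-2, P), -1), Add(31, l)) (Function('w')(l, P) = Mul(Add(31, l), Pow(Add(-2, P), -1)) = Mul(Pow(Add(-2, P), -1), Add(31, l)))
Add(Pow(Function('w')(Function('E')(-7, 6), 57), -1), Mul(-1, Add(D, Mul(-1, 58)))) = Add(Pow(Mul(Pow(Add(-2, 57), -1), Add(31, Mul(Pow(Add(1, -7), -1), Add(6, -7)))), -1), Mul(-1, Add(1, Mul(-1, 58)))) = Add(Pow(Mul(Pow(55, -1), Add(31, Mul(Pow(-6, -1), -1))), -1), Mul(-1, Add(1, -58))) = Add(Pow(Mul(Rational(1, 55), Add(31, Mul(Rational(-1, 6), -1))), -1), Mul(-1, -57)) = Add(Pow(Mul(Rational(1, 55), Add(31, Rational(1, 6))), -1), 57) = Add(Pow(Mul(Rational(1, 55), Rational(187, 6)), -1), 57) = Add(Pow(Rational(17, 30), -1), 57) = Add(Rational(30, 17), 57) = Rational(999, 17)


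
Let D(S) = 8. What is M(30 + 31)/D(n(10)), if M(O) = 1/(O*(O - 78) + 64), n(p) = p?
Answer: -1/7784 ≈ -0.00012847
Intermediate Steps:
M(O) = 1/(64 + O*(-78 + O)) (M(O) = 1/(O*(-78 + O) + 64) = 1/(64 + O*(-78 + O)))
M(30 + 31)/D(n(10)) = 1/((64 + (30 + 31)² - 78*(30 + 31))*8) = (⅛)/(64 + 61² - 78*61) = (⅛)/(64 + 3721 - 4758) = (⅛)/(-973) = -1/973*⅛ = -1/7784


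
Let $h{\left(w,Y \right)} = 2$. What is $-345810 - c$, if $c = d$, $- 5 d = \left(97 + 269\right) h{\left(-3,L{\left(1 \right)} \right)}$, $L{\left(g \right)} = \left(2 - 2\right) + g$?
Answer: $- \frac{1728318}{5} \approx -3.4566 \cdot 10^{5}$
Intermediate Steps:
$L{\left(g \right)} = g$ ($L{\left(g \right)} = 0 + g = g$)
$d = - \frac{732}{5}$ ($d = - \frac{\left(97 + 269\right) 2}{5} = - \frac{366 \cdot 2}{5} = \left(- \frac{1}{5}\right) 732 = - \frac{732}{5} \approx -146.4$)
$c = - \frac{732}{5} \approx -146.4$
$-345810 - c = -345810 - - \frac{732}{5} = -345810 + \frac{732}{5} = - \frac{1728318}{5}$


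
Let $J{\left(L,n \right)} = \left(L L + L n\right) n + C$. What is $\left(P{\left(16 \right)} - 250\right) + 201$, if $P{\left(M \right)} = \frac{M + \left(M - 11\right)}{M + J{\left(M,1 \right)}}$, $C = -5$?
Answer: $- \frac{13846}{283} \approx -48.926$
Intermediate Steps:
$J{\left(L,n \right)} = -5 + n \left(L^{2} + L n\right)$ ($J{\left(L,n \right)} = \left(L L + L n\right) n - 5 = \left(L^{2} + L n\right) n - 5 = n \left(L^{2} + L n\right) - 5 = -5 + n \left(L^{2} + L n\right)$)
$P{\left(M \right)} = \frac{-11 + 2 M}{-5 + M^{2} + 2 M}$ ($P{\left(M \right)} = \frac{M + \left(M - 11\right)}{M + \left(-5 + M 1^{2} + 1 M^{2}\right)} = \frac{M + \left(-11 + M\right)}{M + \left(-5 + M 1 + M^{2}\right)} = \frac{-11 + 2 M}{M + \left(-5 + M + M^{2}\right)} = \frac{-11 + 2 M}{-5 + M^{2} + 2 M}$)
$\left(P{\left(16 \right)} - 250\right) + 201 = \left(\frac{-11 + 2 \cdot 16}{-5 + 16^{2} + 2 \cdot 16} - 250\right) + 201 = \left(\frac{-11 + 32}{-5 + 256 + 32} - 250\right) + 201 = \left(\frac{1}{283} \cdot 21 - 250\right) + 201 = \left(\frac{21}{283} - 250\right) + 201 = - \frac{70729}{283} + 201 = - \frac{13846}{283}$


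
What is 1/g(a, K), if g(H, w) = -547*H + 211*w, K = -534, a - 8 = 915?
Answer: -1/617555 ≈ -1.6193e-6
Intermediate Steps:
a = 923 (a = 8 + 915 = 923)
1/g(a, K) = 1/(-547*923 + 211*(-534)) = 1/(-504881 - 112674) = 1/(-617555) = -1/617555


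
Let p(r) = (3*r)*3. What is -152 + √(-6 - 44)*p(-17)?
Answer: -152 - 765*I*√2 ≈ -152.0 - 1081.9*I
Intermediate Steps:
p(r) = 9*r
-152 + √(-6 - 44)*p(-17) = -152 + √(-6 - 44)*(9*(-17)) = -152 + √(-50)*(-153) = -152 + (5*I*√2)*(-153) = -152 - 765*I*√2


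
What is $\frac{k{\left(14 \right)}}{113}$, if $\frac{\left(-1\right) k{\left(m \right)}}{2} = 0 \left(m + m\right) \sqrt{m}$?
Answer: $0$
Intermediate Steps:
$k{\left(m \right)} = 0$ ($k{\left(m \right)} = - 2 \cdot 0 \left(m + m\right) \sqrt{m} = - 2 \cdot 0 \cdot 2 m \sqrt{m} = - 2 \cdot 0 \sqrt{m} = \left(-2\right) 0 = 0$)
$\frac{k{\left(14 \right)}}{113} = \frac{0}{113} = 0 \cdot \frac{1}{113} = 0$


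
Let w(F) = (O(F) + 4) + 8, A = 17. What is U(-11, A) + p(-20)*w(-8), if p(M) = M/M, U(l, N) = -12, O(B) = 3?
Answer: 3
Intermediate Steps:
w(F) = 15 (w(F) = (3 + 4) + 8 = 7 + 8 = 15)
p(M) = 1
U(-11, A) + p(-20)*w(-8) = -12 + 1*15 = -12 + 15 = 3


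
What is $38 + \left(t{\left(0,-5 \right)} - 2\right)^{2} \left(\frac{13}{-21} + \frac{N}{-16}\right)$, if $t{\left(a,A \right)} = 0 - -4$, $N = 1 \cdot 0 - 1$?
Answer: $\frac{3005}{84} \approx 35.774$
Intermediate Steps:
$N = -1$ ($N = 0 - 1 = -1$)
$t{\left(a,A \right)} = 4$ ($t{\left(a,A \right)} = 0 + 4 = 4$)
$38 + \left(t{\left(0,-5 \right)} - 2\right)^{2} \left(\frac{13}{-21} + \frac{N}{-16}\right) = 38 + \left(4 - 2\right)^{2} \left(\frac{13}{-21} - \frac{1}{-16}\right) = 38 + 2^{2} \left(13 \left(- \frac{1}{21}\right) - - \frac{1}{16}\right) = 38 + 4 \left(- \frac{13}{21} + \frac{1}{16}\right) = 38 + 4 \left(- \frac{187}{336}\right) = 38 - \frac{187}{84} = \frac{3005}{84}$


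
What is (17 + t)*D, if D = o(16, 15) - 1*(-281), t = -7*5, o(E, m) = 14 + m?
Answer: -5580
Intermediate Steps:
t = -35
D = 310 (D = (14 + 15) - 1*(-281) = 29 + 281 = 310)
(17 + t)*D = (17 - 35)*310 = -18*310 = -5580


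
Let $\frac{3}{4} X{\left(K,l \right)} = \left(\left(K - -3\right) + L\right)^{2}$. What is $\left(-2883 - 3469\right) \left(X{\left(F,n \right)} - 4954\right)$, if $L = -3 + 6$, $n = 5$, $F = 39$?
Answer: $14317408$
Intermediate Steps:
$L = 3$
$X{\left(K,l \right)} = \frac{4 \left(6 + K\right)^{2}}{3}$ ($X{\left(K,l \right)} = \frac{4 \left(\left(K - -3\right) + 3\right)^{2}}{3} = \frac{4 \left(\left(K + 3\right) + 3\right)^{2}}{3} = \frac{4 \left(\left(3 + K\right) + 3\right)^{2}}{3} = \frac{4 \left(6 + K\right)^{2}}{3}$)
$\left(-2883 - 3469\right) \left(X{\left(F,n \right)} - 4954\right) = \left(-2883 - 3469\right) \left(\frac{4 \left(6 + 39\right)^{2}}{3} - 4954\right) = - 6352 \left(\frac{4 \cdot 45^{2}}{3} - 4954\right) = - 6352 \left(\frac{4}{3} \cdot 2025 - 4954\right) = - 6352 \left(2700 - 4954\right) = \left(-6352\right) \left(-2254\right) = 14317408$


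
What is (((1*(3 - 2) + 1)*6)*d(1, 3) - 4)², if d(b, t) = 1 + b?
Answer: 400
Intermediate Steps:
(((1*(3 - 2) + 1)*6)*d(1, 3) - 4)² = (((1*(3 - 2) + 1)*6)*(1 + 1) - 4)² = (((1*1 + 1)*6)*2 - 4)² = (((1 + 1)*6)*2 - 4)² = ((2*6)*2 - 4)² = (12*2 - 4)² = (24 - 4)² = 20² = 400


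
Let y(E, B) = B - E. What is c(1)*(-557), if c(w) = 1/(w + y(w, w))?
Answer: -557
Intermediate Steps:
c(w) = 1/w (c(w) = 1/(w + (w - w)) = 1/(w + 0) = 1/w)
c(1)*(-557) = -557/1 = 1*(-557) = -557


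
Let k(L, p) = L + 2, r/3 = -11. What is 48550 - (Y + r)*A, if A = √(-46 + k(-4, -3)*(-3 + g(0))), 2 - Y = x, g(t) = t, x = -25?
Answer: 48550 + 12*I*√10 ≈ 48550.0 + 37.947*I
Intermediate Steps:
r = -33 (r = 3*(-11) = -33)
k(L, p) = 2 + L
Y = 27 (Y = 2 - 1*(-25) = 2 + 25 = 27)
A = 2*I*√10 (A = √(-46 + (2 - 4)*(-3 + 0)) = √(-46 - 2*(-3)) = √(-46 + 6) = √(-40) = 2*I*√10 ≈ 6.3246*I)
48550 - (Y + r)*A = 48550 - (27 - 33)*2*I*√10 = 48550 - (-6)*2*I*√10 = 48550 - (-12)*I*√10 = 48550 + 12*I*√10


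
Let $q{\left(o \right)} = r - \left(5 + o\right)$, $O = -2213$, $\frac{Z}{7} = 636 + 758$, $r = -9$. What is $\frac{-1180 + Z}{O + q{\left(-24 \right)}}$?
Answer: $- \frac{8578}{2203} \approx -3.8938$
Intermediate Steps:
$Z = 9758$ ($Z = 7 \left(636 + 758\right) = 7 \cdot 1394 = 9758$)
$q{\left(o \right)} = -14 - o$ ($q{\left(o \right)} = -9 - \left(5 + o\right) = -14 - o$)
$\frac{-1180 + Z}{O + q{\left(-24 \right)}} = \frac{-1180 + 9758}{-2213 - -10} = \frac{8578}{-2213 + \left(-14 + 24\right)} = \frac{8578}{-2213 + 10} = \frac{8578}{-2203} = 8578 \left(- \frac{1}{2203}\right) = - \frac{8578}{2203}$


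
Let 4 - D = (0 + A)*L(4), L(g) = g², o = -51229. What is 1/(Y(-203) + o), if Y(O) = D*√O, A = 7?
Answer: I/(-51229*I + 108*√203) ≈ -1.9503e-5 + 5.858e-7*I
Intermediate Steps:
D = -108 (D = 4 - (0 + 7)*4² = 4 - 7*16 = 4 - 1*112 = 4 - 112 = -108)
Y(O) = -108*√O
1/(Y(-203) + o) = 1/(-108*I*√203 - 51229) = 1/(-51229 - 108*I*√203)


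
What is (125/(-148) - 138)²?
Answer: 422261401/21904 ≈ 19278.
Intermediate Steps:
(125/(-148) - 138)² = (125*(-1/148) - 138)² = (-125/148 - 138)² = (-20549/148)² = 422261401/21904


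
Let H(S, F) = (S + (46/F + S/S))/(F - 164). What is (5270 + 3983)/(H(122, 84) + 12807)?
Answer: 31090080/43026331 ≈ 0.72258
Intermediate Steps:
H(S, F) = (1 + S + 46/F)/(-164 + F) (H(S, F) = (S + (46/F + 1))/(-164 + F) = (S + (1 + 46/F))/(-164 + F) = (1 + S + 46/F)/(-164 + F))
(5270 + 3983)/(H(122, 84) + 12807) = (5270 + 3983)/((46 + 84 + 84*122)/(84*(-164 + 84)) + 12807) = 9253/((1/84)*(46 + 84 + 10248)/(-80) + 12807) = 9253/((1/84)*(-1/80)*10378 + 12807) = 9253/(-5189/3360 + 12807) = 9253/(43026331/3360) = 9253*(3360/43026331) = 31090080/43026331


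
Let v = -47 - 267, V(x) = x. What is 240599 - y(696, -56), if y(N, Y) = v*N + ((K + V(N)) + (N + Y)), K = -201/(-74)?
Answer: 33877517/74 ≈ 4.5780e+5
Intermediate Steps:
K = 201/74 (K = -201*(-1/74) = 201/74 ≈ 2.7162)
v = -314
y(N, Y) = 201/74 + Y - 312*N (y(N, Y) = -314*N + ((201/74 + N) + (N + Y)) = -314*N + (201/74 + Y + 2*N) = 201/74 + Y - 312*N)
240599 - y(696, -56) = 240599 - (201/74 - 56 - 312*696) = 240599 - (201/74 - 56 - 217152) = 240599 - 1*(-16073191/74) = 240599 + 16073191/74 = 33877517/74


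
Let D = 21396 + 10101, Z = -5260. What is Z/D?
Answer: -5260/31497 ≈ -0.16700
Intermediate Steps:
D = 31497
Z/D = -5260/31497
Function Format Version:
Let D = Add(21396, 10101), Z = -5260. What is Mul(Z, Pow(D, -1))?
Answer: Rational(-5260, 31497) ≈ -0.16700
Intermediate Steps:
D = 31497
Mul(Z, Pow(D, -1)) = Mul(-5260, Pow(31497, -1)) = Mul(-5260, Rational(1, 31497)) = Rational(-5260, 31497)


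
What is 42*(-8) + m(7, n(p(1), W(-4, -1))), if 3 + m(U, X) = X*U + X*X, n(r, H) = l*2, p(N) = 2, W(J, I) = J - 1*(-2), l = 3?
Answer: -261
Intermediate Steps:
W(J, I) = 2 + J (W(J, I) = J + 2 = 2 + J)
n(r, H) = 6 (n(r, H) = 3*2 = 6)
m(U, X) = -3 + X² + U*X (m(U, X) = -3 + (X*U + X*X) = -3 + (U*X + X²) = -3 + (X² + U*X) = -3 + X² + U*X)
42*(-8) + m(7, n(p(1), W(-4, -1))) = 42*(-8) + (-3 + 6² + 7*6) = -336 + (-3 + 36 + 42) = -336 + 75 = -261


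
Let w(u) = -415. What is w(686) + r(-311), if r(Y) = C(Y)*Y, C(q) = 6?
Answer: -2281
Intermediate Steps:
r(Y) = 6*Y
w(686) + r(-311) = -415 + 6*(-311) = -415 - 1866 = -2281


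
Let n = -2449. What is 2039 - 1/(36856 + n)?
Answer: 70155872/34407 ≈ 2039.0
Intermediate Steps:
2039 - 1/(36856 + n) = 2039 - 1/(36856 - 2449) = 2039 - 1/34407 = 70155872/34407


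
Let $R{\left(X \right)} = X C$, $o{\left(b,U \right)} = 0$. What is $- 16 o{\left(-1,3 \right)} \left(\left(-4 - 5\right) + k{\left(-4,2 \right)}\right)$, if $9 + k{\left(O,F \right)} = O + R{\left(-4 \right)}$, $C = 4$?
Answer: $0$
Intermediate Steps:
$R{\left(X \right)} = 4 X$ ($R{\left(X \right)} = X 4 = 4 X$)
$k{\left(O,F \right)} = -25 + O$ ($k{\left(O,F \right)} = -9 + \left(O + 4 \left(-4\right)\right) = -9 + \left(O - 16\right) = -9 + \left(-16 + O\right) = -25 + O$)
$- 16 o{\left(-1,3 \right)} \left(\left(-4 - 5\right) + k{\left(-4,2 \right)}\right) = \left(-16\right) 0 \left(\left(-4 - 5\right) - 29\right) = 0 \left(-9 - 29\right) = 0 \left(-38\right) = 0$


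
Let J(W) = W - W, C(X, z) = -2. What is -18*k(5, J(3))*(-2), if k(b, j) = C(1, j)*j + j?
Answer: 0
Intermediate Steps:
J(W) = 0
k(b, j) = -j (k(b, j) = -2*j + j = -j)
-18*k(5, J(3))*(-2) = -(-18)*0*(-2) = -18*0*(-2) = 0*(-2) = 0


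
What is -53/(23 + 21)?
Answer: -53/44 ≈ -1.2045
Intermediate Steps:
-53/(23 + 21) = -53/44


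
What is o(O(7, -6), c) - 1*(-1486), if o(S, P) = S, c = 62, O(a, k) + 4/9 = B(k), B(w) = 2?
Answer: 13388/9 ≈ 1487.6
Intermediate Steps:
O(a, k) = 14/9 (O(a, k) = -4/9 + 2 = 14/9)
o(O(7, -6), c) - 1*(-1486) = 14/9 - 1*(-1486) = 14/9 + 1486 = 13388/9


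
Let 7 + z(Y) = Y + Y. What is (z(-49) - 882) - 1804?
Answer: -2791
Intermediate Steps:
z(Y) = -7 + 2*Y (z(Y) = -7 + (Y + Y) = -7 + 2*Y)
(z(-49) - 882) - 1804 = ((-7 + 2*(-49)) - 882) - 1804 = ((-7 - 98) - 882) - 1804 = (-105 - 882) - 1804 = -987 - 1804 = -2791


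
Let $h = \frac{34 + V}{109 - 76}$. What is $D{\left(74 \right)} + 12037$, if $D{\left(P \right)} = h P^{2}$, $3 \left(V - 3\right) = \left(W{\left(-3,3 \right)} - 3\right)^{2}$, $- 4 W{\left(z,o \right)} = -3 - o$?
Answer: $\frac{603940}{33} \approx 18301.0$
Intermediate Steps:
$W{\left(z,o \right)} = \frac{3}{4} + \frac{o}{4}$ ($W{\left(z,o \right)} = - \frac{-3 - o}{4} = \frac{3}{4} + \frac{o}{4}$)
$V = \frac{15}{4}$ ($V = 3 + \frac{\left(\left(\frac{3}{4} + \frac{1}{4} \cdot 3\right) - 3\right)^{2}}{3} = 3 + \frac{\left(\left(\frac{3}{4} + \frac{3}{4}\right) - 3\right)^{2}}{3} = 3 + \frac{\left(\frac{3}{2} - 3\right)^{2}}{3} = 3 + \frac{\left(- \frac{3}{2}\right)^{2}}{3} = 3 + \frac{1}{3} \cdot \frac{9}{4} = 3 + \frac{3}{4} = \frac{15}{4} \approx 3.75$)
$h = \frac{151}{132}$ ($h = \frac{34 + \frac{15}{4}}{109 - 76} = \frac{151}{4 \cdot 33} = \frac{151}{4} \cdot \frac{1}{33} = \frac{151}{132} \approx 1.1439$)
$D{\left(P \right)} = \frac{151 P^{2}}{132}$
$D{\left(74 \right)} + 12037 = \frac{151 \cdot 74^{2}}{132} + 12037 = \frac{151}{132} \cdot 5476 + 12037 = \frac{206719}{33} + 12037 = \frac{603940}{33}$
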